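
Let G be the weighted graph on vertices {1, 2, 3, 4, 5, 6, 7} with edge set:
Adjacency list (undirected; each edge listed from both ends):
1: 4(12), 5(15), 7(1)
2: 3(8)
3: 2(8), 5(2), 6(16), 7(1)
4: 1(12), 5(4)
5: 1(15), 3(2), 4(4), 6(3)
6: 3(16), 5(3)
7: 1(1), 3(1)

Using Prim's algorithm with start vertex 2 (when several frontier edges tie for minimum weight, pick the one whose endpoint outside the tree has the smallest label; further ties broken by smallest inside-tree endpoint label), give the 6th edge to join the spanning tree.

Prim, starting at 2.
Step 1: cheapest edge leaving the tree is 2—3 (8); add 3.
Step 2: cheapest edge leaving the tree is 3—7 (1); add 7.
Step 3: cheapest edge leaving the tree is 1—7 (1); add 1.
Step 4: cheapest edge leaving the tree is 3—5 (2); add 5.
Step 5: cheapest edge leaving the tree is 5—6 (3); add 6.
Step 6: cheapest edge leaving the tree is 4—5 (4); add 4.
The 6th edge added is 4—5.

4-5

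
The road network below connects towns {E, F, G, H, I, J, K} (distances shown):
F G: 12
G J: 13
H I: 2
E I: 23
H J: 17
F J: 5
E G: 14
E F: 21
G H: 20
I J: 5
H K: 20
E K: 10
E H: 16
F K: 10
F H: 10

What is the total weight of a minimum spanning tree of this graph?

44

Sort edges by weight, then run Kruskal:
H I (2): add — endpoints in different components.
F J (5): add — endpoints in different components.
I J (5): add — endpoints in different components.
E K (10): add — endpoints in different components.
F H (10): skip — F and H already connected.
F K (10): add — endpoints in different components.
F G (12): add — endpoints in different components.
MST edges: H I, F J, I J, E K, F K, F G; total weight 2+5+5+10+10+12 = 44.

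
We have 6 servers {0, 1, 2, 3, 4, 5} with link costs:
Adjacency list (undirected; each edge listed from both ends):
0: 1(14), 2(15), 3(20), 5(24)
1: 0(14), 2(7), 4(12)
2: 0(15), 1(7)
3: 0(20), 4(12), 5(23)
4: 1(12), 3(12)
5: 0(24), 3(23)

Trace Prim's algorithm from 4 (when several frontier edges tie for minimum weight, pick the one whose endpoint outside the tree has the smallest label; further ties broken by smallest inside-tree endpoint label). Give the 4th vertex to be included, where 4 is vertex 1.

Prim's algorithm from 4:
Step 1: frontier [1–4 12, 3–4 12] → take 1–4 (12); add 1.
Step 2: frontier [1–2 7, 0–1 14, 3–4 12] → take 1–2 (7); add 2.
Step 3: frontier [0–1 14, 0–2 15, 3–4 12] → take 3–4 (12); add 3.
Step 4: frontier [0–1 14, 0–2 15, 0–3 20, 3–5 23] → take 0–1 (14); add 0.
Step 5: frontier [0–5 24, 3–5 23] → take 3–5 (23); add 5.
Vertex order: 4, 1, 2, 3, 0, 5. The 4th vertex is 3.

3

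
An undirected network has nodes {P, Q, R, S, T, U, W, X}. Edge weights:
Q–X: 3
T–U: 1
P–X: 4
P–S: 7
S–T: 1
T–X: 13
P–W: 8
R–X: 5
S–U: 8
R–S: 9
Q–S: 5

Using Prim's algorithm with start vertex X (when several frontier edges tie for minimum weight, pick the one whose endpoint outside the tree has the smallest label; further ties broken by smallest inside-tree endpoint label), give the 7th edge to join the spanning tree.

P-W

Prim's algorithm from X:
Step 1: cheapest edge leaving the tree is Q–X (3); add Q.
Step 2: cheapest edge leaving the tree is P–X (4); add P.
Step 3: cheapest edge leaving the tree is R–X (5); add R.
Step 4: cheapest edge leaving the tree is Q–S (5); add S.
Step 5: cheapest edge leaving the tree is S–T (1); add T.
Step 6: cheapest edge leaving the tree is T–U (1); add U.
Step 7: cheapest edge leaving the tree is P–W (8); add W.
The 7th edge added is P–W.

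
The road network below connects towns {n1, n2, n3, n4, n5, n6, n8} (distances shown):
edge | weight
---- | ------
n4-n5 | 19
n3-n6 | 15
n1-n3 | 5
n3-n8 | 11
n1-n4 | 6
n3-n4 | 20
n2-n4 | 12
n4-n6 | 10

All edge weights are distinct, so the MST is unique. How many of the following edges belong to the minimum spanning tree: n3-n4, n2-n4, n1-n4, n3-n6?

Kruskal's algorithm — process edges by increasing weight (ties by edge label):
n1-n3 (5): add. Components now {n1,n3} {n4} {n6} {n2} {n5} {n8}
n1-n4 (6): add. Components now {n1,n3,n4} {n6} {n2} {n5} {n8}
n4-n6 (10): add. Components now {n1,n3,n4,n6} {n2} {n5} {n8}
n3-n8 (11): add. Components now {n1,n3,n4,n6,n8} {n2} {n5}
n2-n4 (12): add. Components now {n1,n2,n3,n4,n6,n8} {n5}
n3-n6 (15): skip — n3 and n6 already connected.
n4-n5 (19): add. Components now {n1,n2,n3,n4,n5,n6,n8}
MST edge set: {n1-n3, n1-n4, n4-n6, n3-n8, n2-n4, n4-n5}.
Of the listed edges, {n2-n4, n1-n4} are in the MST → 2.

2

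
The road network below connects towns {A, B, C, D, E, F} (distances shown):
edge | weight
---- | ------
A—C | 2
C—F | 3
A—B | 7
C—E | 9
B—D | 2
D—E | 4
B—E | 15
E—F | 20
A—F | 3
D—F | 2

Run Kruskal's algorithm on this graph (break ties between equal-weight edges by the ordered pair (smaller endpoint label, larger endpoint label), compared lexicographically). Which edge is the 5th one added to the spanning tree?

D-E

Kruskal: consider edges lightest-first.
A—C (2): add. Components now {A,C} {B} {D} {E} {F}
B—D (2): add. Components now {A,C} {B,D} {E} {F}
D—F (2): add. Components now {A,C} {B,D,F} {E}
A—F (3): add. Components now {A,B,C,D,F} {E}
C—F (3): skip — C and F already connected.
D—E (4): add. Components now {A,B,C,D,E,F}
The 5th edge added is D—E.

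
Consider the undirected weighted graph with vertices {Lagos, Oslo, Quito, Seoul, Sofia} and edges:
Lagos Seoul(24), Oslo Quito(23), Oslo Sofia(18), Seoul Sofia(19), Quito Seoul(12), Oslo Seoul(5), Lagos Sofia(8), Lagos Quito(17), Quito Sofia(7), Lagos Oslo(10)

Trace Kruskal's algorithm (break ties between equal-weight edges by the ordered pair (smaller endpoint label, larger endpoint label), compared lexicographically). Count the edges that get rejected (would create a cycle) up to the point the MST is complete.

0

Kruskal: consider edges lightest-first.
Oslo Seoul (5): add — endpoints in different components.
Quito Sofia (7): add — endpoints in different components.
Lagos Sofia (8): add — endpoints in different components.
Lagos Oslo (10): add — endpoints in different components.
Edges rejected before the tree was complete: 0.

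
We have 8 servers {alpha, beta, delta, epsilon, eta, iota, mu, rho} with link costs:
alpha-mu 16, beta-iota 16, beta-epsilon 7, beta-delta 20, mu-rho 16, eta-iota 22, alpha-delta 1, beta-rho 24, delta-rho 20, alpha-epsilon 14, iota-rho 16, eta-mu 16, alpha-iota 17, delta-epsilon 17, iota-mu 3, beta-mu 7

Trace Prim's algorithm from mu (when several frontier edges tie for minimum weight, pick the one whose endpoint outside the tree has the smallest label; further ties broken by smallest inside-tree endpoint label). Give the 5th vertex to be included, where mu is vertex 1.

alpha

Prim, starting at mu.
Step 1: cheapest edge leaving the tree is iota-mu (3); add iota.
Step 2: cheapest edge leaving the tree is beta-mu (7); add beta.
Step 3: cheapest edge leaving the tree is beta-epsilon (7); add epsilon.
Step 4: cheapest edge leaving the tree is alpha-epsilon (14); add alpha.
Step 5: cheapest edge leaving the tree is alpha-delta (1); add delta.
Step 6: cheapest edge leaving the tree is eta-mu (16); add eta.
Step 7: cheapest edge leaving the tree is iota-rho (16); add rho.
Vertex order: mu, iota, beta, epsilon, alpha, delta, eta, rho. The 5th vertex is alpha.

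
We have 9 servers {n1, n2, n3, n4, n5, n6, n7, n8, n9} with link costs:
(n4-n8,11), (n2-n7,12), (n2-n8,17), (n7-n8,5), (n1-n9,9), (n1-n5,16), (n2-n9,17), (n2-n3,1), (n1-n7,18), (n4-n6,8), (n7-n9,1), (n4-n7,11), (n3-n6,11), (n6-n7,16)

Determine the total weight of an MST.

Prim, starting at n1.
Step 1: frontier [n1-n9 9, n1-n5 16, n1-n7 18] → take n1-n9 (9); add n9.
Step 2: frontier [n1-n5 16, n1-n7 18, n7-n9 1, n2-n9 17] → take n7-n9 (1); add n7.
Step 3: frontier [n1-n5 16, n7-n8 5, n4-n7 11, n2-n7 12, n6-n7 16, n2-n9 17] → take n7-n8 (5); add n8.
Step 4: frontier [n1-n5 16, n4-n7 11, n2-n7 12, n6-n7 16, n4-n8 11, n2-n8 17, n2-n9 17] → take n4-n7 (11); add n4.
Step 5: frontier [n1-n5 16, n4-n6 8, n2-n7 12, n6-n7 16, n2-n8 17, n2-n9 17] → take n4-n6 (8); add n6.
Step 6: frontier [n1-n5 16, n3-n6 11, n2-n7 12, n2-n8 17, n2-n9 17] → take n3-n6 (11); add n3.
Step 7: frontier [n1-n5 16, n2-n3 1, n2-n7 12, n2-n8 17, n2-n9 17] → take n2-n3 (1); add n2.
Step 8: frontier [n1-n5 16] → take n1-n5 (16); add n5.
MST edges: n1-n9, n7-n9, n7-n8, n4-n7, n4-n6, n3-n6, n2-n3, n1-n5; total weight 9+1+5+11+8+11+1+16 = 62.

62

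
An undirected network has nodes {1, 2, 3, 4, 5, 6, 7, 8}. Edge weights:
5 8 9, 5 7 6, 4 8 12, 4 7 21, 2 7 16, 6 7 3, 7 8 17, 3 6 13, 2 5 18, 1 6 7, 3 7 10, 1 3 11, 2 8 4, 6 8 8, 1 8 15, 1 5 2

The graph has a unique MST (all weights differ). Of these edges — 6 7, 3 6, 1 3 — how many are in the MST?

Sort edges by weight, then run Kruskal:
1 5 (2): add — endpoints in different components.
6 7 (3): add — endpoints in different components.
2 8 (4): add — endpoints in different components.
5 7 (6): add — endpoints in different components.
1 6 (7): skip — 1 and 6 already connected.
6 8 (8): add — endpoints in different components.
5 8 (9): skip — 5 and 8 already connected.
3 7 (10): add — endpoints in different components.
1 3 (11): skip — 1 and 3 already connected.
4 8 (12): add — endpoints in different components.
MST edge set: {1 5, 6 7, 2 8, 5 7, 6 8, 3 7, 4 8}.
Of the listed edges, {6 7} are in the MST → 1.

1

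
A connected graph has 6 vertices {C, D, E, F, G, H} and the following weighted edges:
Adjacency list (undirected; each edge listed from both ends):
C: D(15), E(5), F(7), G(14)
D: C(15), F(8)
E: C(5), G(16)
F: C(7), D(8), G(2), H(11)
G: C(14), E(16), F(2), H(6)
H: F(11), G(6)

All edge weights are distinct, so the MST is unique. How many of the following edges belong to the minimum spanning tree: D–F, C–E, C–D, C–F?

Sort edges by weight, then run Kruskal:
F–G (2): add — endpoints in different components.
C–E (5): add — endpoints in different components.
G–H (6): add — endpoints in different components.
C–F (7): add — endpoints in different components.
D–F (8): add — endpoints in different components.
MST edge set: {F–G, C–E, G–H, C–F, D–F}.
Of the listed edges, {D–F, C–E, C–F} are in the MST → 3.

3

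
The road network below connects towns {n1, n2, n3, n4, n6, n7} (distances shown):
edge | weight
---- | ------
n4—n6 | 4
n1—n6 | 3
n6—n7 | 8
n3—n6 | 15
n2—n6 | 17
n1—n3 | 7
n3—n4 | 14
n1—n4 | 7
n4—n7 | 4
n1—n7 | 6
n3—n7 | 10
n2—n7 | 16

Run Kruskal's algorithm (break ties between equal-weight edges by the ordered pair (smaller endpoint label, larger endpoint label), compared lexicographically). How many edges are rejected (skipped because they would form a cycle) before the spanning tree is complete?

6

Sort edges by weight, then run Kruskal:
n1—n6 (3): add. Components now {n1,n6} {n3} {n4} {n7} {n2}
n4—n6 (4): add. Components now {n1,n4,n6} {n3} {n7} {n2}
n4—n7 (4): add. Components now {n1,n4,n6,n7} {n3} {n2}
n1—n7 (6): skip — n1 and n7 already connected.
n1—n3 (7): add. Components now {n1,n3,n4,n6,n7} {n2}
n1—n4 (7): skip — n1 and n4 already connected.
n6—n7 (8): skip — n6 and n7 already connected.
n3—n7 (10): skip — n3 and n7 already connected.
n3—n4 (14): skip — n3 and n4 already connected.
n3—n6 (15): skip — n6 and n3 already connected.
n2—n7 (16): add. Components now {n1,n2,n3,n4,n6,n7}
Edges rejected before the tree was complete: 6.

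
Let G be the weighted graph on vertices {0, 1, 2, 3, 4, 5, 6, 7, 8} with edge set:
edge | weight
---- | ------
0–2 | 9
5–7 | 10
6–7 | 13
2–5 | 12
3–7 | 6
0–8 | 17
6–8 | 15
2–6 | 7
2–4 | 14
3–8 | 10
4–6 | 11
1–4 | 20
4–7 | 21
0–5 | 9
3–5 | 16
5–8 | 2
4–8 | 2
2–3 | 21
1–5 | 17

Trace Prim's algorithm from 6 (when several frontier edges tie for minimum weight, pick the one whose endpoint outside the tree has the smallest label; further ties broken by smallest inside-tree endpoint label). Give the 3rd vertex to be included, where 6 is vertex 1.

Prim's algorithm from 6:
Step 1: cheapest edge leaving the tree is 2–6 (7); add 2.
Step 2: cheapest edge leaving the tree is 0–2 (9); add 0.
Step 3: cheapest edge leaving the tree is 0–5 (9); add 5.
Step 4: cheapest edge leaving the tree is 5–8 (2); add 8.
Step 5: cheapest edge leaving the tree is 4–8 (2); add 4.
Step 6: cheapest edge leaving the tree is 3–8 (10); add 3.
Step 7: cheapest edge leaving the tree is 3–7 (6); add 7.
Step 8: cheapest edge leaving the tree is 1–5 (17); add 1.
Vertex order: 6, 2, 0, 5, 8, 4, 3, 7, 1. The 3rd vertex is 0.

0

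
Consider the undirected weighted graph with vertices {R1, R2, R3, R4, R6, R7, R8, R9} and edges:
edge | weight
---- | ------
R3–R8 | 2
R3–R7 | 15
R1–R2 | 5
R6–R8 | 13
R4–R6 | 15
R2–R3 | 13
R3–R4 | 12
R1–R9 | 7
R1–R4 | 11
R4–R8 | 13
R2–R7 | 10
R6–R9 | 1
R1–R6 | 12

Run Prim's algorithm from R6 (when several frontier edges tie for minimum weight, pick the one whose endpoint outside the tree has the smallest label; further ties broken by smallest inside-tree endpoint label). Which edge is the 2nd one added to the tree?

R1-R9

Prim, starting at R6.
Step 1: frontier [R6–R9 1, R1–R6 12, R6–R8 13, R4–R6 15] → take R6–R9 (1); add R9.
Step 2: frontier [R1–R6 12, R6–R8 13, R4–R6 15, R1–R9 7] → take R1–R9 (7); add R1.
Step 3: frontier [R1–R2 5, R1–R4 11, R6–R8 13, R4–R6 15] → take R1–R2 (5); add R2.
Step 4: frontier [R1–R4 11, R2–R7 10, R2–R3 13, R6–R8 13, R4–R6 15] → take R2–R7 (10); add R7.
Step 5: frontier [R1–R4 11, R2–R3 13, R6–R8 13, R4–R6 15, R3–R7 15] → take R1–R4 (11); add R4.
Step 6: frontier [R2–R3 13, R3–R4 12, R4–R8 13, R6–R8 13, R3–R7 15] → take R3–R4 (12); add R3.
Step 7: frontier [R3–R8 2, R4–R8 13, R6–R8 13] → take R3–R8 (2); add R8.
The 2nd edge added is R1–R9.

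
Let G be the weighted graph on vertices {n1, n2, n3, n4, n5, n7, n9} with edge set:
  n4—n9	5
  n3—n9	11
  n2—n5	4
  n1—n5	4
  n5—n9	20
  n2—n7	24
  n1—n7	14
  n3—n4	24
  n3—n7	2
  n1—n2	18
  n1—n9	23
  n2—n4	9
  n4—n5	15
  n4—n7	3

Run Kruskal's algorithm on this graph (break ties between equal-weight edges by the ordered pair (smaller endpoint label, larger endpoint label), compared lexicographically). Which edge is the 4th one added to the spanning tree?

n2-n5

Kruskal's algorithm — process edges by increasing weight (ties by edge label):
n3—n7 (2): add — endpoints in different components.
n4—n7 (3): add — endpoints in different components.
n1—n5 (4): add — endpoints in different components.
n2—n5 (4): add — endpoints in different components.
n4—n9 (5): add — endpoints in different components.
n2—n4 (9): add — endpoints in different components.
The 4th edge added is n2—n5.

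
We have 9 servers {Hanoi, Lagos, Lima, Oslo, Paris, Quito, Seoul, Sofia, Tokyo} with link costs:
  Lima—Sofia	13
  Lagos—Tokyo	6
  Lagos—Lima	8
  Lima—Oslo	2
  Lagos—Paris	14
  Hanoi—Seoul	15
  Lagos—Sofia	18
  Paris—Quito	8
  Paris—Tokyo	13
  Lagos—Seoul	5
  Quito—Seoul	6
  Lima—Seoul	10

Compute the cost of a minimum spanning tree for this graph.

Grow the tree from Quito using Prim:
Step 1: cheapest edge leaving the tree is Quito—Seoul (6); add Seoul.
Step 2: cheapest edge leaving the tree is Lagos—Seoul (5); add Lagos.
Step 3: cheapest edge leaving the tree is Lagos—Tokyo (6); add Tokyo.
Step 4: cheapest edge leaving the tree is Lagos—Lima (8); add Lima.
Step 5: cheapest edge leaving the tree is Lima—Oslo (2); add Oslo.
Step 6: cheapest edge leaving the tree is Paris—Quito (8); add Paris.
Step 7: cheapest edge leaving the tree is Lima—Sofia (13); add Sofia.
Step 8: cheapest edge leaving the tree is Hanoi—Seoul (15); add Hanoi.
MST edges: Quito—Seoul, Lagos—Seoul, Lagos—Tokyo, Lagos—Lima, Lima—Oslo, Paris—Quito, Lima—Sofia, Hanoi—Seoul; total weight 6+5+6+8+2+8+13+15 = 63.

63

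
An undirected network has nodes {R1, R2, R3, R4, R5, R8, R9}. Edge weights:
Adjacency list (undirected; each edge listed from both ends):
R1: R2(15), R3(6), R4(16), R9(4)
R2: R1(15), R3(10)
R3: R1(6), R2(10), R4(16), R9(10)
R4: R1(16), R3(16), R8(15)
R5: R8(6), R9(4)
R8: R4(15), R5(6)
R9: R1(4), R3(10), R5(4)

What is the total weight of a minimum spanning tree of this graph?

45

Kruskal's algorithm — process edges by increasing weight (ties by edge label):
R1—R9 (4): add — endpoints in different components.
R5—R9 (4): add — endpoints in different components.
R1—R3 (6): add — endpoints in different components.
R5—R8 (6): add — endpoints in different components.
R2—R3 (10): add — endpoints in different components.
R3—R9 (10): skip — R3 and R9 already connected.
R1—R2 (15): skip — R2 and R1 already connected.
R4—R8 (15): add — endpoints in different components.
MST edges: R1—R9, R5—R9, R1—R3, R5—R8, R2—R3, R4—R8; total weight 4+4+6+6+10+15 = 45.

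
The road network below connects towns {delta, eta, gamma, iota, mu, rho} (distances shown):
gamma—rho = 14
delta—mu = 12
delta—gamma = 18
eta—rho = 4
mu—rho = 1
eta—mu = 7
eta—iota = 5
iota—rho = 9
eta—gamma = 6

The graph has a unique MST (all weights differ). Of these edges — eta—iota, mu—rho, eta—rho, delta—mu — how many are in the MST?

4

Kruskal: consider edges lightest-first.
mu—rho (1): add — endpoints in different components.
eta—rho (4): add — endpoints in different components.
eta—iota (5): add — endpoints in different components.
eta—gamma (6): add — endpoints in different components.
eta—mu (7): skip — mu and eta already connected.
iota—rho (9): skip — rho and iota already connected.
delta—mu (12): add — endpoints in different components.
MST edge set: {mu—rho, eta—rho, eta—iota, eta—gamma, delta—mu}.
Of the listed edges, {eta—iota, mu—rho, eta—rho, delta—mu} are in the MST → 4.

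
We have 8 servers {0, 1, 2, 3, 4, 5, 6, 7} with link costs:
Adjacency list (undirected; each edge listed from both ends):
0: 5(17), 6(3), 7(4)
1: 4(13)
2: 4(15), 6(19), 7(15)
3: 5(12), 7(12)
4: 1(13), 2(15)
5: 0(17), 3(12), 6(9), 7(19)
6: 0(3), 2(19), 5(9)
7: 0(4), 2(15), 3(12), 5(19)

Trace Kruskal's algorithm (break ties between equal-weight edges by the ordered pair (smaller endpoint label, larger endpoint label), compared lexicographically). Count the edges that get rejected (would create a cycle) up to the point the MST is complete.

Kruskal's algorithm — process edges by increasing weight (ties by edge label):
0-6 (3): add — endpoints in different components.
0-7 (4): add — endpoints in different components.
5-6 (9): add — endpoints in different components.
3-5 (12): add — endpoints in different components.
3-7 (12): skip — 3 and 7 already connected.
1-4 (13): add — endpoints in different components.
2-4 (15): add — endpoints in different components.
2-7 (15): add — endpoints in different components.
Edges rejected before the tree was complete: 1.

1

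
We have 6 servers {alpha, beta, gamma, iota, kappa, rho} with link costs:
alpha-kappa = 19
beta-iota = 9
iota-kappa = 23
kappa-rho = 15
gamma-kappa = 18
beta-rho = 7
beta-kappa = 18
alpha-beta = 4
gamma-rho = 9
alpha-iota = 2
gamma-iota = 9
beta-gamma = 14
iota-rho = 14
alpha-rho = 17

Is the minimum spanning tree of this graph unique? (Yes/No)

No

Kruskal: consider edges lightest-first.
alpha-iota (2): add. Components now {kappa} {alpha,iota} {beta} {rho} {gamma}
alpha-beta (4): add. Components now {kappa} {alpha,beta,iota} {rho} {gamma}
beta-rho (7): add. Components now {kappa} {alpha,beta,iota,rho} {gamma}
beta-iota (9): skip — iota and beta already connected.
gamma-iota (9): add. Components now {kappa} {alpha,beta,gamma,iota,rho}
gamma-rho (9): skip — rho and gamma already connected.
beta-gamma (14): skip — beta and gamma already connected.
iota-rho (14): skip — iota and rho already connected.
kappa-rho (15): add. Components now {alpha,beta,gamma,iota,kappa,rho}
Non-tree edge gamma-rho has weight 9, equal to the heaviest edge on its tree cycle — swapping gives another MST of the same weight. Not unique.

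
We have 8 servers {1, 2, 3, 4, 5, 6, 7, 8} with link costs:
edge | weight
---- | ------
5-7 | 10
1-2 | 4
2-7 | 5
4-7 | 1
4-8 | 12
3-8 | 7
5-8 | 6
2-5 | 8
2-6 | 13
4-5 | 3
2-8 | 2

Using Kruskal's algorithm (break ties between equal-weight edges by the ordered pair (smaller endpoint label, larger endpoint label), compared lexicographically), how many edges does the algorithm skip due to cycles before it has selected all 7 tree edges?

Kruskal: consider edges lightest-first.
4-7 (1): add — endpoints in different components.
2-8 (2): add — endpoints in different components.
4-5 (3): add — endpoints in different components.
1-2 (4): add — endpoints in different components.
2-7 (5): add — endpoints in different components.
5-8 (6): skip — 5 and 8 already connected.
3-8 (7): add — endpoints in different components.
2-5 (8): skip — 2 and 5 already connected.
5-7 (10): skip — 5 and 7 already connected.
4-8 (12): skip — 4 and 8 already connected.
2-6 (13): add — endpoints in different components.
Edges rejected before the tree was complete: 4.

4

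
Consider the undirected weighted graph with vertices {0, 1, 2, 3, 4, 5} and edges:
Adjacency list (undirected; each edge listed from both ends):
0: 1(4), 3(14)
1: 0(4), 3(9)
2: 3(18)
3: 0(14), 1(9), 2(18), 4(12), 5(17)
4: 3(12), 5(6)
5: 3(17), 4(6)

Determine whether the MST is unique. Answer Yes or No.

Yes

Sort edges by weight, then run Kruskal:
0 1 (4): add — endpoints in different components.
4 5 (6): add — endpoints in different components.
1 3 (9): add — endpoints in different components.
3 4 (12): add — endpoints in different components.
0 3 (14): skip — 0 and 3 already connected.
3 5 (17): skip — 3 and 5 already connected.
2 3 (18): add — endpoints in different components.
Every non-tree edge has weight strictly greater than the heaviest edge on the tree path between its endpoints, so the MST is unique.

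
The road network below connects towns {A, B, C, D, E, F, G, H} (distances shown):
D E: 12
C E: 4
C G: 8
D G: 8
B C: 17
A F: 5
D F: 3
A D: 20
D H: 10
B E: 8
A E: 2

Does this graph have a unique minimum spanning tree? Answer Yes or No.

No

Kruskal's algorithm — process edges by increasing weight (ties by edge label):
A E (2): add — endpoints in different components.
D F (3): add — endpoints in different components.
C E (4): add — endpoints in different components.
A F (5): add — endpoints in different components.
B E (8): add — endpoints in different components.
C G (8): add — endpoints in different components.
D G (8): skip — D and G already connected.
D H (10): add — endpoints in different components.
Non-tree edge D G has weight 8, equal to the heaviest edge on its tree cycle — swapping gives another MST of the same weight. Not unique.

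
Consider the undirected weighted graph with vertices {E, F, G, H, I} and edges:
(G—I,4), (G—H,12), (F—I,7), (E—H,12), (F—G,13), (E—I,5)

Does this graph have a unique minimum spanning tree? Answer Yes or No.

No

Sort edges by weight, then run Kruskal:
G—I (4): add — endpoints in different components.
E—I (5): add — endpoints in different components.
F—I (7): add — endpoints in different components.
E—H (12): add — endpoints in different components.
Non-tree edge G—H has weight 12, equal to the heaviest edge on its tree cycle — swapping gives another MST of the same weight. Not unique.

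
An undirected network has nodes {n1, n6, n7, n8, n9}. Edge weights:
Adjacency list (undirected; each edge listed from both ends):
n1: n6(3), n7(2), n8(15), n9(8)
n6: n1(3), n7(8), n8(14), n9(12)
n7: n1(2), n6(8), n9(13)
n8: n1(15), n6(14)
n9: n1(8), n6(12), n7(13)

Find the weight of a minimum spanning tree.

Grow the tree from n6 using Prim:
Step 1: frontier [n1–n6 3, n6–n7 8, n6–n9 12, n6–n8 14] → take n1–n6 (3); add n1.
Step 2: frontier [n1–n7 2, n1–n9 8, n1–n8 15, n6–n7 8, n6–n9 12, n6–n8 14] → take n1–n7 (2); add n7.
Step 3: frontier [n1–n9 8, n1–n8 15, n6–n9 12, n6–n8 14, n7–n9 13] → take n1–n9 (8); add n9.
Step 4: frontier [n1–n8 15, n6–n8 14] → take n6–n8 (14); add n8.
MST edges: n1–n6, n1–n7, n1–n9, n6–n8; total weight 3+2+8+14 = 27.

27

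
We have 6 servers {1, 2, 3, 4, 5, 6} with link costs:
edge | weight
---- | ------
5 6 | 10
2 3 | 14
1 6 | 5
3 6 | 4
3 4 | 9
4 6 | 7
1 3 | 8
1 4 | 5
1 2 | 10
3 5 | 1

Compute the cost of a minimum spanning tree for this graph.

Prim's algorithm from 3:
Step 1: cheapest edge leaving the tree is 3 5 (1); add 5.
Step 2: cheapest edge leaving the tree is 3 6 (4); add 6.
Step 3: cheapest edge leaving the tree is 1 6 (5); add 1.
Step 4: cheapest edge leaving the tree is 1 4 (5); add 4.
Step 5: cheapest edge leaving the tree is 1 2 (10); add 2.
MST edges: 3 5, 3 6, 1 6, 1 4, 1 2; total weight 1+4+5+5+10 = 25.

25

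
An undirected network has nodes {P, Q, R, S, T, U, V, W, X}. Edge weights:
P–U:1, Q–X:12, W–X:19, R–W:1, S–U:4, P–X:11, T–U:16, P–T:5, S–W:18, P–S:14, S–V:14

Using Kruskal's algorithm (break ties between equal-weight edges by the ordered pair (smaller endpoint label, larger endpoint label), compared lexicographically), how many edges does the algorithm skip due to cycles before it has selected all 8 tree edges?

2

Kruskal's algorithm — process edges by increasing weight (ties by edge label):
P–U (1): add — endpoints in different components.
R–W (1): add — endpoints in different components.
S–U (4): add — endpoints in different components.
P–T (5): add — endpoints in different components.
P–X (11): add — endpoints in different components.
Q–X (12): add — endpoints in different components.
P–S (14): skip — S and P already connected.
S–V (14): add — endpoints in different components.
T–U (16): skip — T and U already connected.
S–W (18): add — endpoints in different components.
Edges rejected before the tree was complete: 2.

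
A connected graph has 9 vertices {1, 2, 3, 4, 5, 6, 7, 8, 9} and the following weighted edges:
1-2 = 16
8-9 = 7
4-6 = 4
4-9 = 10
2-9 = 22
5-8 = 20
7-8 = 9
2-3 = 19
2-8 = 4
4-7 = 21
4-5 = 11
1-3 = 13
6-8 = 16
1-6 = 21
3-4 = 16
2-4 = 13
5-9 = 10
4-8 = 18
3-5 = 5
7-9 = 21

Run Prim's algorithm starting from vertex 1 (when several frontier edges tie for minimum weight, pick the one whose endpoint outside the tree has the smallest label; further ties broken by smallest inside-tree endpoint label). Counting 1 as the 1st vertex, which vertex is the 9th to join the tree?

6

Grow the tree from 1 using Prim:
Step 1: cheapest edge leaving the tree is 1-3 (13); add 3.
Step 2: cheapest edge leaving the tree is 3-5 (5); add 5.
Step 3: cheapest edge leaving the tree is 5-9 (10); add 9.
Step 4: cheapest edge leaving the tree is 8-9 (7); add 8.
Step 5: cheapest edge leaving the tree is 2-8 (4); add 2.
Step 6: cheapest edge leaving the tree is 7-8 (9); add 7.
Step 7: cheapest edge leaving the tree is 4-9 (10); add 4.
Step 8: cheapest edge leaving the tree is 4-6 (4); add 6.
Vertex order: 1, 3, 5, 9, 8, 2, 7, 4, 6. The 9th vertex is 6.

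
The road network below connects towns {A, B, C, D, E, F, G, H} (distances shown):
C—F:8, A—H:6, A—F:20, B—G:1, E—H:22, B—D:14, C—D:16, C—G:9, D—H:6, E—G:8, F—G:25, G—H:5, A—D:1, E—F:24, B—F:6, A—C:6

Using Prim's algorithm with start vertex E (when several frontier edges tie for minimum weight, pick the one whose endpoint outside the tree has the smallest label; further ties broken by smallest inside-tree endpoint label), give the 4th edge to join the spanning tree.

A-H

Prim, starting at E.
Step 1: cheapest edge leaving the tree is E—G (8); add G.
Step 2: cheapest edge leaving the tree is B—G (1); add B.
Step 3: cheapest edge leaving the tree is G—H (5); add H.
Step 4: cheapest edge leaving the tree is A—H (6); add A.
Step 5: cheapest edge leaving the tree is A—D (1); add D.
Step 6: cheapest edge leaving the tree is A—C (6); add C.
Step 7: cheapest edge leaving the tree is B—F (6); add F.
The 4th edge added is A—H.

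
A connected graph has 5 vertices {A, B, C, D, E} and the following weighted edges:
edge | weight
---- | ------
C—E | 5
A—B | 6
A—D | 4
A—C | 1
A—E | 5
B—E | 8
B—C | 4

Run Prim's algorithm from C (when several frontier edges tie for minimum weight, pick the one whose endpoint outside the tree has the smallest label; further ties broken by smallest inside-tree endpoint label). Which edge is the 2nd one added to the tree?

Prim, starting at C.
Step 1: frontier [A—C 1, B—C 4, C—E 5] → take A—C (1); add A.
Step 2: frontier [A—D 4, A—E 5, A—B 6, B—C 4, C—E 5] → take B—C (4); add B.
Step 3: frontier [A—D 4, A—E 5, B—E 8, C—E 5] → take A—D (4); add D.
Step 4: frontier [A—E 5, B—E 8, C—E 5] → take A—E (5); add E.
The 2nd edge added is B—C.

B-C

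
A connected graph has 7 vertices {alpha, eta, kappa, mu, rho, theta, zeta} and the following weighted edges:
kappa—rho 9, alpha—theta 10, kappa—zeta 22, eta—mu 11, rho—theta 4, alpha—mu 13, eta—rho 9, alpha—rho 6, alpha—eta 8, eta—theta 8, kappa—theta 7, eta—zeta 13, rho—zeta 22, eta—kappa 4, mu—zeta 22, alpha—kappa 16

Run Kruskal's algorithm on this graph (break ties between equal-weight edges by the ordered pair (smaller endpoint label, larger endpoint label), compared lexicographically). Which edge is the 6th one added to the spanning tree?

Sort edges by weight, then run Kruskal:
eta—kappa (4): add — endpoints in different components.
rho—theta (4): add — endpoints in different components.
alpha—rho (6): add — endpoints in different components.
kappa—theta (7): add — endpoints in different components.
alpha—eta (8): skip — eta and alpha already connected.
eta—theta (8): skip — theta and eta already connected.
eta—rho (9): skip — rho and eta already connected.
kappa—rho (9): skip — kappa and rho already connected.
alpha—theta (10): skip — theta and alpha already connected.
eta—mu (11): add — endpoints in different components.
alpha—mu (13): skip — mu and alpha already connected.
eta—zeta (13): add — endpoints in different components.
The 6th edge added is eta—zeta.

eta-zeta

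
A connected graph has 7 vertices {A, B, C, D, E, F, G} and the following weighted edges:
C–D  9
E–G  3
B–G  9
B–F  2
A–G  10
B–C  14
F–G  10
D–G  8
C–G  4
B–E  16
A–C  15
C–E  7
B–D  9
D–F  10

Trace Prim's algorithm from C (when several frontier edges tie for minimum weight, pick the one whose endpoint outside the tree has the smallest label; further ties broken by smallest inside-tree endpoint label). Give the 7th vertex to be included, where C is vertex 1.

Prim, starting at C.
Step 1: frontier [C–G 4, C–E 7, C–D 9, B–C 14, A–C 15] → take C–G (4); add G.
Step 2: frontier [C–E 7, C–D 9, B–C 14, A–C 15, E–G 3, D–G 8, B–G 9, A–G 10, F–G 10] → take E–G (3); add E.
Step 3: frontier [C–D 9, B–C 14, A–C 15, B–E 16, D–G 8, B–G 9, A–G 10, F–G 10] → take D–G (8); add D.
Step 4: frontier [B–C 14, A–C 15, B–D 9, D–F 10, B–E 16, B–G 9, A–G 10, F–G 10] → take B–D (9); add B.
Step 5: frontier [B–F 2, A–C 15, D–F 10, A–G 10, F–G 10] → take B–F (2); add F.
Step 6: frontier [A–C 15, A–G 10] → take A–G (10); add A.
Vertex order: C, G, E, D, B, F, A. The 7th vertex is A.

A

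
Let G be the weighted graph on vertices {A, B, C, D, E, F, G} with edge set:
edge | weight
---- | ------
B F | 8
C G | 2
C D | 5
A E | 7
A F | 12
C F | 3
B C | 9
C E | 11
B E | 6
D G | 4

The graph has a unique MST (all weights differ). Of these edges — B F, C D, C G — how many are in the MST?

2

Kruskal's algorithm — process edges by increasing weight (ties by edge label):
C G (2): add. Components now {A} {B} {C,G} {D} {E} {F}
C F (3): add. Components now {A} {B} {C,F,G} {D} {E}
D G (4): add. Components now {A} {B} {C,D,F,G} {E}
C D (5): skip — C and D already connected.
B E (6): add. Components now {A} {B,E} {C,D,F,G}
A E (7): add. Components now {A,B,E} {C,D,F,G}
B F (8): add. Components now {A,B,C,D,E,F,G}
MST edge set: {C G, C F, D G, B E, A E, B F}.
Of the listed edges, {B F, C G} are in the MST → 2.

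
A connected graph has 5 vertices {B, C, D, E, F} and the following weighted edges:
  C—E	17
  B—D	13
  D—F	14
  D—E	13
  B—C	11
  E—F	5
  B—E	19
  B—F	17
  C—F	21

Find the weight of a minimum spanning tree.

42

Prim's algorithm from D:
Step 1: frontier [B—D 13, D—E 13, D—F 14] → take B—D (13); add B.
Step 2: frontier [B—C 11, B—F 17, B—E 19, D—E 13, D—F 14] → take B—C (11); add C.
Step 3: frontier [B—F 17, B—E 19, C—E 17, C—F 21, D—E 13, D—F 14] → take D—E (13); add E.
Step 4: frontier [B—F 17, C—F 21, D—F 14, E—F 5] → take E—F (5); add F.
MST edges: B—D, B—C, D—E, E—F; total weight 13+11+13+5 = 42.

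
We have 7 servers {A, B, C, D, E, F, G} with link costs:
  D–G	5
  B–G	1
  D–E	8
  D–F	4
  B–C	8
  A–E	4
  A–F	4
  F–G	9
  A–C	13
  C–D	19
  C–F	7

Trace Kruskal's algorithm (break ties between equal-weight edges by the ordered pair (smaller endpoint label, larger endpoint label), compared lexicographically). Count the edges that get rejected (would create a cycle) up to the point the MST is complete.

Sort edges by weight, then run Kruskal:
B–G (1): add — endpoints in different components.
A–E (4): add — endpoints in different components.
A–F (4): add — endpoints in different components.
D–F (4): add — endpoints in different components.
D–G (5): add — endpoints in different components.
C–F (7): add — endpoints in different components.
Edges rejected before the tree was complete: 0.

0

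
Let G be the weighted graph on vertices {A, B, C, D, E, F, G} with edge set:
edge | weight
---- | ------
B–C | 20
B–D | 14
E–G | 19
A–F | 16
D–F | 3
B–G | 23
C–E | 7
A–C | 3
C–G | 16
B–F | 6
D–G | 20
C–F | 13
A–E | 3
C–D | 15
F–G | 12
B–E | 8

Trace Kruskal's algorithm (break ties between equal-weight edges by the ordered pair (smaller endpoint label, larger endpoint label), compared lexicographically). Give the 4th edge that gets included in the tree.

Kruskal's algorithm — process edges by increasing weight (ties by edge label):
A–C (3): add — endpoints in different components.
A–E (3): add — endpoints in different components.
D–F (3): add — endpoints in different components.
B–F (6): add — endpoints in different components.
C–E (7): skip — C and E already connected.
B–E (8): add — endpoints in different components.
F–G (12): add — endpoints in different components.
The 4th edge added is B–F.

B-F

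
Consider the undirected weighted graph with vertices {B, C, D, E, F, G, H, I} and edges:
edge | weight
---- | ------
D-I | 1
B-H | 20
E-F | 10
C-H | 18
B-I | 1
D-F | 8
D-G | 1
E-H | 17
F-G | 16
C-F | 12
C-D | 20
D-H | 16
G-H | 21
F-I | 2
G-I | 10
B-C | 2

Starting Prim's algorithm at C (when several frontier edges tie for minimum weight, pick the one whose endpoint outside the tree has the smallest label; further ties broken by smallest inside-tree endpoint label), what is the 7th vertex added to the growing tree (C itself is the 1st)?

E

Prim's algorithm from C:
Step 1: cheapest edge leaving the tree is B-C (2); add B.
Step 2: cheapest edge leaving the tree is B-I (1); add I.
Step 3: cheapest edge leaving the tree is D-I (1); add D.
Step 4: cheapest edge leaving the tree is D-G (1); add G.
Step 5: cheapest edge leaving the tree is F-I (2); add F.
Step 6: cheapest edge leaving the tree is E-F (10); add E.
Step 7: cheapest edge leaving the tree is D-H (16); add H.
Vertex order: C, B, I, D, G, F, E, H. The 7th vertex is E.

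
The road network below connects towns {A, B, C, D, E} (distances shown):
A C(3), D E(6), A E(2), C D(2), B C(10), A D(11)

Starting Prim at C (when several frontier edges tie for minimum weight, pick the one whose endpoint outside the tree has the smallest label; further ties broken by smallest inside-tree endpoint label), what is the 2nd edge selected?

A-C

Grow the tree from C using Prim:
Step 1: frontier [C D 2, A C 3, B C 10] → take C D (2); add D.
Step 2: frontier [A C 3, B C 10, D E 6, A D 11] → take A C (3); add A.
Step 3: frontier [A E 2, B C 10, D E 6] → take A E (2); add E.
Step 4: frontier [B C 10] → take B C (10); add B.
The 2nd edge added is A C.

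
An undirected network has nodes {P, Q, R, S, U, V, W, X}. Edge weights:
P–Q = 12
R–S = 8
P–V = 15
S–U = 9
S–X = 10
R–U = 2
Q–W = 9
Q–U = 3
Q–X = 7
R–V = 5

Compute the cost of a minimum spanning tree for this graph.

Sort edges by weight, then run Kruskal:
R–U (2): add — endpoints in different components.
Q–U (3): add — endpoints in different components.
R–V (5): add — endpoints in different components.
Q–X (7): add — endpoints in different components.
R–S (8): add — endpoints in different components.
Q–W (9): add — endpoints in different components.
S–U (9): skip — S and U already connected.
S–X (10): skip — S and X already connected.
P–Q (12): add — endpoints in different components.
MST edges: R–U, Q–U, R–V, Q–X, R–S, Q–W, P–Q; total weight 2+3+5+7+8+9+12 = 46.

46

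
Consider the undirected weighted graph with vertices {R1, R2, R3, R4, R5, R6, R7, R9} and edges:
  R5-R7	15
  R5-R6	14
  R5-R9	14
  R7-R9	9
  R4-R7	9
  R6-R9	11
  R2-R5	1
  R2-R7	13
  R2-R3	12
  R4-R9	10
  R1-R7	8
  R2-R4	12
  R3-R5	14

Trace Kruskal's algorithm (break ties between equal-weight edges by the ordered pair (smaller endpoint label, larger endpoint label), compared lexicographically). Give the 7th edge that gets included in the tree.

R2-R4

Sort edges by weight, then run Kruskal:
R2-R5 (1): add — endpoints in different components.
R1-R7 (8): add — endpoints in different components.
R4-R7 (9): add — endpoints in different components.
R7-R9 (9): add — endpoints in different components.
R4-R9 (10): skip — R4 and R9 already connected.
R6-R9 (11): add — endpoints in different components.
R2-R3 (12): add — endpoints in different components.
R2-R4 (12): add — endpoints in different components.
The 7th edge added is R2-R4.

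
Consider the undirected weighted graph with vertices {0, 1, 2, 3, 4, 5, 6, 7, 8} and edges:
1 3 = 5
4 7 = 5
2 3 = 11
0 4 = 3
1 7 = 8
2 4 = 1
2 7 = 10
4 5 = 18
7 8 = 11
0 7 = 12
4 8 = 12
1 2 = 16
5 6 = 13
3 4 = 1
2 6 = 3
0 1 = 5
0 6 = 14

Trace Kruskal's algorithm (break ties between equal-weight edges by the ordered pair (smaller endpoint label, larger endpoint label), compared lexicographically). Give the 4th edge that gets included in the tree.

Kruskal's algorithm — process edges by increasing weight (ties by edge label):
2 4 (1): add — endpoints in different components.
3 4 (1): add — endpoints in different components.
0 4 (3): add — endpoints in different components.
2 6 (3): add — endpoints in different components.
0 1 (5): add — endpoints in different components.
1 3 (5): skip — 1 and 3 already connected.
4 7 (5): add — endpoints in different components.
1 7 (8): skip — 1 and 7 already connected.
2 7 (10): skip — 2 and 7 already connected.
2 3 (11): skip — 2 and 3 already connected.
7 8 (11): add — endpoints in different components.
0 7 (12): skip — 0 and 7 already connected.
4 8 (12): skip — 4 and 8 already connected.
5 6 (13): add — endpoints in different components.
The 4th edge added is 2 6.

2-6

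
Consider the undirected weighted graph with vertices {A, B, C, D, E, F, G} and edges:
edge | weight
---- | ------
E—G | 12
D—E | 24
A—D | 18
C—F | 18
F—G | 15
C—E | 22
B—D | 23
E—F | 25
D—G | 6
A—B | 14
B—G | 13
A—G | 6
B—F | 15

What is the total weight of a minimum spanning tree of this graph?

Prim's algorithm from A:
Step 1: cheapest edge leaving the tree is A—G (6); add G.
Step 2: cheapest edge leaving the tree is D—G (6); add D.
Step 3: cheapest edge leaving the tree is E—G (12); add E.
Step 4: cheapest edge leaving the tree is B—G (13); add B.
Step 5: cheapest edge leaving the tree is B—F (15); add F.
Step 6: cheapest edge leaving the tree is C—F (18); add C.
MST edges: A—G, D—G, E—G, B—G, B—F, C—F; total weight 6+6+12+13+15+18 = 70.

70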